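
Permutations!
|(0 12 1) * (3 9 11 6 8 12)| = 8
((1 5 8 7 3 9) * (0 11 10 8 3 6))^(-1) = (0 6 7 8 10 11)(1 9 3 5)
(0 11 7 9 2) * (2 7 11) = (11)(0 2)(7 9) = [2, 1, 0, 3, 4, 5, 6, 9, 8, 7, 10, 11]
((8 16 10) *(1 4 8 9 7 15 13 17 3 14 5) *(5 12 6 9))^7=((1 4 8 16 10 5)(3 14 12 6 9 7 15 13 17))^7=(1 4 8 16 10 5)(3 13 7 6 14 17 15 9 12)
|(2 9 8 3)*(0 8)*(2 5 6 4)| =8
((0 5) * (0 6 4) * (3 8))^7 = (0 4 6 5)(3 8)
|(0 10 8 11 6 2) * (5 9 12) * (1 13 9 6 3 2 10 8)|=35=|(0 8 11 3 2)(1 13 9 12 5 6 10)|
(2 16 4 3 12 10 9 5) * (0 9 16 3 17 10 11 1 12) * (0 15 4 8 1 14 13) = (0 9 5 2 3 15 4 17 10 16 8 1 12 11 14 13) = [9, 12, 3, 15, 17, 2, 6, 7, 1, 5, 16, 14, 11, 0, 13, 4, 8, 10]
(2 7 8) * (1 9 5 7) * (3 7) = (1 9 5 3 7 8 2) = [0, 9, 1, 7, 4, 3, 6, 8, 2, 5]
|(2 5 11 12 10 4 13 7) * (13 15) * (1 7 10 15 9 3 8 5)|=|(1 7 2)(3 8 5 11 12 15 13 10 4 9)|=30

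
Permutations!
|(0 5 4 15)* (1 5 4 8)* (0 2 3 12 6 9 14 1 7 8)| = 22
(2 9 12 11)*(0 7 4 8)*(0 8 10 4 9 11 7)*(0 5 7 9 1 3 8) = [5, 3, 11, 8, 10, 7, 6, 1, 0, 12, 4, 2, 9] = (0 5 7 1 3 8)(2 11)(4 10)(9 12)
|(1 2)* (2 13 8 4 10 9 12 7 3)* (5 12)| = |(1 13 8 4 10 9 5 12 7 3 2)| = 11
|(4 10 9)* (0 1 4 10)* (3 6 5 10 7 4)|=|(0 1 3 6 5 10 9 7 4)|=9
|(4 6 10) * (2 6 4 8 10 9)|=|(2 6 9)(8 10)|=6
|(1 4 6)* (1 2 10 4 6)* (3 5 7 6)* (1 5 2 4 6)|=|(1 3 2 10 6 4 5 7)|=8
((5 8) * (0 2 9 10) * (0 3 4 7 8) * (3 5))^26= (0 2 9 10 5)(3 7)(4 8)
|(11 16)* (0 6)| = 2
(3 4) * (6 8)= (3 4)(6 8)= [0, 1, 2, 4, 3, 5, 8, 7, 6]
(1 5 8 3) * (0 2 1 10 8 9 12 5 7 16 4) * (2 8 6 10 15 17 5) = (0 8 3 15 17 5 9 12 2 1 7 16 4)(6 10) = [8, 7, 1, 15, 0, 9, 10, 16, 3, 12, 6, 11, 2, 13, 14, 17, 4, 5]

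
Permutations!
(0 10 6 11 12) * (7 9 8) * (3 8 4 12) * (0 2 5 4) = (0 10 6 11 3 8 7 9)(2 5 4 12) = [10, 1, 5, 8, 12, 4, 11, 9, 7, 0, 6, 3, 2]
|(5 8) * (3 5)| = 3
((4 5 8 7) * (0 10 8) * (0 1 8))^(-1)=((0 10)(1 8 7 4 5))^(-1)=(0 10)(1 5 4 7 8)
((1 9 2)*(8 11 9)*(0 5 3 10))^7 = (0 10 3 5)(1 11 2 8 9)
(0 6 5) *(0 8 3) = (0 6 5 8 3) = [6, 1, 2, 0, 4, 8, 5, 7, 3]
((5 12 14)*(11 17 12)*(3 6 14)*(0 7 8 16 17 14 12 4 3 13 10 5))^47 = ((0 7 8 16 17 4 3 6 12 13 10 5 11 14))^47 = (0 4 10 7 3 5 8 6 11 16 12 14 17 13)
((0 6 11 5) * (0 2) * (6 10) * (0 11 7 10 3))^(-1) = ((0 3)(2 11 5)(6 7 10))^(-1) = (0 3)(2 5 11)(6 10 7)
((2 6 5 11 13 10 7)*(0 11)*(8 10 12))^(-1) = ((0 11 13 12 8 10 7 2 6 5))^(-1) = (0 5 6 2 7 10 8 12 13 11)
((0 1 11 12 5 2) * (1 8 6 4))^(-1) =((0 8 6 4 1 11 12 5 2))^(-1) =(0 2 5 12 11 1 4 6 8)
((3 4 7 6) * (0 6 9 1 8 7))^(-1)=(0 4 3 6)(1 9 7 8)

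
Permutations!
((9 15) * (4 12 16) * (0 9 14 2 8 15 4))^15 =((0 9 4 12 16)(2 8 15 14))^15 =(16)(2 14 15 8)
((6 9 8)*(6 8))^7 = ((6 9))^7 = (6 9)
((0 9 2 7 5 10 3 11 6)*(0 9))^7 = ((2 7 5 10 3 11 6 9))^7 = (2 9 6 11 3 10 5 7)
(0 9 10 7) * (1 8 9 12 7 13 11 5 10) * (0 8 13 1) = (0 12 7 8 9)(1 13 11 5 10) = [12, 13, 2, 3, 4, 10, 6, 8, 9, 0, 1, 5, 7, 11]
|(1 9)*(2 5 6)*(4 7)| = 6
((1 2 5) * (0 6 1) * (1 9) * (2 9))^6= (9)(0 2)(5 6)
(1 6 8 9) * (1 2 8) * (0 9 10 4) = [9, 6, 8, 3, 0, 5, 1, 7, 10, 2, 4] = (0 9 2 8 10 4)(1 6)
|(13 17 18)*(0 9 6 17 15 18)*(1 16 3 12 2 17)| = |(0 9 6 1 16 3 12 2 17)(13 15 18)| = 9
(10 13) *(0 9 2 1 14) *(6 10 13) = (0 9 2 1 14)(6 10) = [9, 14, 1, 3, 4, 5, 10, 7, 8, 2, 6, 11, 12, 13, 0]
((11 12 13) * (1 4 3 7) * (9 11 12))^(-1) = (1 7 3 4)(9 11)(12 13)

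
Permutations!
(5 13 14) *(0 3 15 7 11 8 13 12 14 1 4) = (0 3 15 7 11 8 13 1 4)(5 12 14) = [3, 4, 2, 15, 0, 12, 6, 11, 13, 9, 10, 8, 14, 1, 5, 7]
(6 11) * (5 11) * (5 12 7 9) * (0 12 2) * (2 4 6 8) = (0 12 7 9 5 11 8 2)(4 6) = [12, 1, 0, 3, 6, 11, 4, 9, 2, 5, 10, 8, 7]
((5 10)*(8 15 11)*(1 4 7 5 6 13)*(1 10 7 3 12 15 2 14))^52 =(1 2 11 12 4 14 8 15 3)(6 13 10)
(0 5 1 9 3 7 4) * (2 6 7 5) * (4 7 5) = (0 2 6 5 1 9 3 4) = [2, 9, 6, 4, 0, 1, 5, 7, 8, 3]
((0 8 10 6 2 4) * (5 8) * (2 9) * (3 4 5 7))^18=(10)(0 3)(4 7)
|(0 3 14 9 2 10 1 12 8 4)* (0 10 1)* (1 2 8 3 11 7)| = |(0 11 7 1 12 3 14 9 8 4 10)| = 11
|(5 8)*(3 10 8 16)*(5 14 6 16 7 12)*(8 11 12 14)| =|(3 10 11 12 5 7 14 6 16)| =9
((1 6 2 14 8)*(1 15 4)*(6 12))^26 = ((1 12 6 2 14 8 15 4))^26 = (1 6 14 15)(2 8 4 12)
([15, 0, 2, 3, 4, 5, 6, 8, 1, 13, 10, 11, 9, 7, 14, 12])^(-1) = (0 1 8 7 13 9 12 15)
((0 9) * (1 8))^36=((0 9)(1 8))^36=(9)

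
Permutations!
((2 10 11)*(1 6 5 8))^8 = (2 11 10)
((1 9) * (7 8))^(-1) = (1 9)(7 8)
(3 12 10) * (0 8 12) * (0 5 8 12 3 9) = (0 12 10 9)(3 5 8) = [12, 1, 2, 5, 4, 8, 6, 7, 3, 0, 9, 11, 10]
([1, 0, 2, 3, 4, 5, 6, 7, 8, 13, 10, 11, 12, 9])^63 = (0 1)(9 13)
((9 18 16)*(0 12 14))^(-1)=((0 12 14)(9 18 16))^(-1)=(0 14 12)(9 16 18)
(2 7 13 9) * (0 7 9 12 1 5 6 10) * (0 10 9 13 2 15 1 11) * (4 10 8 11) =(0 7 2 13 12 4 10 8 11)(1 5 6 9 15) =[7, 5, 13, 3, 10, 6, 9, 2, 11, 15, 8, 0, 4, 12, 14, 1]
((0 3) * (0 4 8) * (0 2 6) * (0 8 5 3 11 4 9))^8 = (0 4 3)(2 8 6)(5 9 11)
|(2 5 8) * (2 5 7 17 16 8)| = |(2 7 17 16 8 5)| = 6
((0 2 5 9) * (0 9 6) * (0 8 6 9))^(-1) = ((0 2 5 9)(6 8))^(-1) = (0 9 5 2)(6 8)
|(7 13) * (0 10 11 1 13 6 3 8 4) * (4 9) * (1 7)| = 18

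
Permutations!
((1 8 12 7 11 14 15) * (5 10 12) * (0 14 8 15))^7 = ((0 14)(1 15)(5 10 12 7 11 8))^7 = (0 14)(1 15)(5 10 12 7 11 8)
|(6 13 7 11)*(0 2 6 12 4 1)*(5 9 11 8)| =12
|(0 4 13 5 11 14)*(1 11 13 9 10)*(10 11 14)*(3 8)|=|(0 4 9 11 10 1 14)(3 8)(5 13)|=14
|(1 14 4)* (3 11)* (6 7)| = 6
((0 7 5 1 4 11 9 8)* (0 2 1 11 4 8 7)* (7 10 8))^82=((1 7 5 11 9 10 8 2))^82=(1 5 9 8)(2 7 11 10)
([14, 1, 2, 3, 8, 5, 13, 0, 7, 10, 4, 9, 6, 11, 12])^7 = [10, 1, 2, 3, 13, 5, 7, 9, 11, 12, 6, 14, 8, 0, 4]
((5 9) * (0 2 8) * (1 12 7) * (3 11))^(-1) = (0 8 2)(1 7 12)(3 11)(5 9)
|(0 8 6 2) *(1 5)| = |(0 8 6 2)(1 5)| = 4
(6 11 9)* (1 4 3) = (1 4 3)(6 11 9) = [0, 4, 2, 1, 3, 5, 11, 7, 8, 6, 10, 9]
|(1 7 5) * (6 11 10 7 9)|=7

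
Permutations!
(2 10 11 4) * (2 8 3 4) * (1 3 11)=(1 3 4 8 11 2 10)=[0, 3, 10, 4, 8, 5, 6, 7, 11, 9, 1, 2]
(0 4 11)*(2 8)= (0 4 11)(2 8)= [4, 1, 8, 3, 11, 5, 6, 7, 2, 9, 10, 0]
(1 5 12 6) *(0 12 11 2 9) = (0 12 6 1 5 11 2 9) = [12, 5, 9, 3, 4, 11, 1, 7, 8, 0, 10, 2, 6]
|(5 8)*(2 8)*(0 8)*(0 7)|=5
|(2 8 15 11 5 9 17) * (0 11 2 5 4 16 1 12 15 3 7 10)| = |(0 11 4 16 1 12 15 2 8 3 7 10)(5 9 17)| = 12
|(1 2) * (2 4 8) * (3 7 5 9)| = 4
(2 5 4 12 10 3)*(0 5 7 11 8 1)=[5, 0, 7, 2, 12, 4, 6, 11, 1, 9, 3, 8, 10]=(0 5 4 12 10 3 2 7 11 8 1)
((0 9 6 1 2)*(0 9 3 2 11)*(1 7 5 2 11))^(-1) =(0 11 3)(2 5 7 6 9)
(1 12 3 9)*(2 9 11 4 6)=(1 12 3 11 4 6 2 9)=[0, 12, 9, 11, 6, 5, 2, 7, 8, 1, 10, 4, 3]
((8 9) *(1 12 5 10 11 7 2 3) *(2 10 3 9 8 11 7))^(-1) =((1 12 5 3)(2 9 11)(7 10))^(-1) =(1 3 5 12)(2 11 9)(7 10)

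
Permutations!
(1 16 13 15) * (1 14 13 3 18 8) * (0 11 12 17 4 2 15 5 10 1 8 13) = (0 11 12 17 4 2 15 14)(1 16 3 18 13 5 10) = [11, 16, 15, 18, 2, 10, 6, 7, 8, 9, 1, 12, 17, 5, 0, 14, 3, 4, 13]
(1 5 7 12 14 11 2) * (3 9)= (1 5 7 12 14 11 2)(3 9)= [0, 5, 1, 9, 4, 7, 6, 12, 8, 3, 10, 2, 14, 13, 11]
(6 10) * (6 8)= [0, 1, 2, 3, 4, 5, 10, 7, 6, 9, 8]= (6 10 8)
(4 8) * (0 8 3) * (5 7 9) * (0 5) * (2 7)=[8, 1, 7, 5, 3, 2, 6, 9, 4, 0]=(0 8 4 3 5 2 7 9)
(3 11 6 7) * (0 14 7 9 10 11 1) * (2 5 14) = (0 2 5 14 7 3 1)(6 9 10 11) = [2, 0, 5, 1, 4, 14, 9, 3, 8, 10, 11, 6, 12, 13, 7]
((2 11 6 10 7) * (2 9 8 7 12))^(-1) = (2 12 10 6 11)(7 8 9)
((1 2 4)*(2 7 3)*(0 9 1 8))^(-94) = (0 1 3 4)(2 8 9 7)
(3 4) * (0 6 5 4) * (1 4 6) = (0 1 4 3)(5 6) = [1, 4, 2, 0, 3, 6, 5]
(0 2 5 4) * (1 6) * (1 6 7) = (0 2 5 4)(1 7) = [2, 7, 5, 3, 0, 4, 6, 1]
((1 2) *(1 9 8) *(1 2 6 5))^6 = (9)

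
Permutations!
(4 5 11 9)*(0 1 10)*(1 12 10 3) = [12, 3, 2, 1, 5, 11, 6, 7, 8, 4, 0, 9, 10] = (0 12 10)(1 3)(4 5 11 9)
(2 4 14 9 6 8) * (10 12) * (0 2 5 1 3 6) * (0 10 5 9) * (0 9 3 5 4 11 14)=(0 2 11 14 9 10 12 4)(1 5)(3 6 8)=[2, 5, 11, 6, 0, 1, 8, 7, 3, 10, 12, 14, 4, 13, 9]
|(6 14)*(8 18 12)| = |(6 14)(8 18 12)| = 6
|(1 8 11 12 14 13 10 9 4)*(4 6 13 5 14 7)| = |(1 8 11 12 7 4)(5 14)(6 13 10 9)| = 12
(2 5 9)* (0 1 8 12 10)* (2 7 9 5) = (0 1 8 12 10)(7 9) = [1, 8, 2, 3, 4, 5, 6, 9, 12, 7, 0, 11, 10]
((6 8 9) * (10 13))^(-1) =((6 8 9)(10 13))^(-1) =(6 9 8)(10 13)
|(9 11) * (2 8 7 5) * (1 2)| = |(1 2 8 7 5)(9 11)| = 10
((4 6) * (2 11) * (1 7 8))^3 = ((1 7 8)(2 11)(4 6))^3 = (2 11)(4 6)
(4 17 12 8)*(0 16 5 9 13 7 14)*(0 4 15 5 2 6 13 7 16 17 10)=(0 17 12 8 15 5 9 7 14 4 10)(2 6 13 16)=[17, 1, 6, 3, 10, 9, 13, 14, 15, 7, 0, 11, 8, 16, 4, 5, 2, 12]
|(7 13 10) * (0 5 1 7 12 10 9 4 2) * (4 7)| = |(0 5 1 4 2)(7 13 9)(10 12)| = 30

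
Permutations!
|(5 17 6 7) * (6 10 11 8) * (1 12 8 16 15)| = |(1 12 8 6 7 5 17 10 11 16 15)| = 11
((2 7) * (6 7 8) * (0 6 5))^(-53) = (0 6 7 2 8 5)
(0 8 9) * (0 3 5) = (0 8 9 3 5) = [8, 1, 2, 5, 4, 0, 6, 7, 9, 3]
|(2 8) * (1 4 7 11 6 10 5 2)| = 9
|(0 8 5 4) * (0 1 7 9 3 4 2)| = 20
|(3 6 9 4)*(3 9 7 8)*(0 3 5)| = 6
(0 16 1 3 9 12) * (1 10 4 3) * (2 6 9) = (0 16 10 4 3 2 6 9 12) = [16, 1, 6, 2, 3, 5, 9, 7, 8, 12, 4, 11, 0, 13, 14, 15, 10]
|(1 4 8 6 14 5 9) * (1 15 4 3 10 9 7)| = 11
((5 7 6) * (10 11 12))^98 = ((5 7 6)(10 11 12))^98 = (5 6 7)(10 12 11)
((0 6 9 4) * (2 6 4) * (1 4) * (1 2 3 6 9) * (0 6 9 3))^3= (0 9 3 2)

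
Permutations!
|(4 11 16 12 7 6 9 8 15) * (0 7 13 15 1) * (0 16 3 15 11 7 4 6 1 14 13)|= |(0 4 7 1 16 12)(3 15 6 9 8 14 13 11)|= 24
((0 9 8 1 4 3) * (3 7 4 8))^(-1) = ((0 9 3)(1 8)(4 7))^(-1) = (0 3 9)(1 8)(4 7)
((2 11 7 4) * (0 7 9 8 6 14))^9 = ((0 7 4 2 11 9 8 6 14))^9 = (14)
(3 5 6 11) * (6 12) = (3 5 12 6 11) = [0, 1, 2, 5, 4, 12, 11, 7, 8, 9, 10, 3, 6]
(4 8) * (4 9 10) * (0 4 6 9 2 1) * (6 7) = (0 4 8 2 1)(6 9 10 7) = [4, 0, 1, 3, 8, 5, 9, 6, 2, 10, 7]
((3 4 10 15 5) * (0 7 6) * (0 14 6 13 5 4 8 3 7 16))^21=(0 16)(3 8)(6 14)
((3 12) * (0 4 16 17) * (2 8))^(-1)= (0 17 16 4)(2 8)(3 12)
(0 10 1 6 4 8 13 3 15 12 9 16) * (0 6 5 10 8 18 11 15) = (0 8 13 3)(1 5 10)(4 18 11 15 12 9 16 6) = [8, 5, 2, 0, 18, 10, 4, 7, 13, 16, 1, 15, 9, 3, 14, 12, 6, 17, 11]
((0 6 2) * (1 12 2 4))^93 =(0 1)(2 4)(6 12)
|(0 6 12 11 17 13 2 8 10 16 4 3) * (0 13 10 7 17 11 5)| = |(0 6 12 5)(2 8 7 17 10 16 4 3 13)| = 36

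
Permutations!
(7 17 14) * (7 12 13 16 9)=(7 17 14 12 13 16 9)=[0, 1, 2, 3, 4, 5, 6, 17, 8, 7, 10, 11, 13, 16, 12, 15, 9, 14]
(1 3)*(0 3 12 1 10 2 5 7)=(0 3 10 2 5 7)(1 12)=[3, 12, 5, 10, 4, 7, 6, 0, 8, 9, 2, 11, 1]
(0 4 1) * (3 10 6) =[4, 0, 2, 10, 1, 5, 3, 7, 8, 9, 6] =(0 4 1)(3 10 6)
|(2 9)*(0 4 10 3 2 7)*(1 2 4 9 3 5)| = 6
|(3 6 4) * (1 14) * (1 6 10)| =6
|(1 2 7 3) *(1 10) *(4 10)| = 6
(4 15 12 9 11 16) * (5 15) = (4 5 15 12 9 11 16) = [0, 1, 2, 3, 5, 15, 6, 7, 8, 11, 10, 16, 9, 13, 14, 12, 4]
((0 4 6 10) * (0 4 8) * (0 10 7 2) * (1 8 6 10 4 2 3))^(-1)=((0 6 7 3 1 8 4 10 2))^(-1)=(0 2 10 4 8 1 3 7 6)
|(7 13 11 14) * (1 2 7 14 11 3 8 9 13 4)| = 4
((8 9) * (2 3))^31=(2 3)(8 9)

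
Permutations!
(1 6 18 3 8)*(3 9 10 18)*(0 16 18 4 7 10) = (0 16 18 9)(1 6 3 8)(4 7 10) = [16, 6, 2, 8, 7, 5, 3, 10, 1, 0, 4, 11, 12, 13, 14, 15, 18, 17, 9]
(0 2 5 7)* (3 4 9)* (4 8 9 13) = (0 2 5 7)(3 8 9)(4 13) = [2, 1, 5, 8, 13, 7, 6, 0, 9, 3, 10, 11, 12, 4]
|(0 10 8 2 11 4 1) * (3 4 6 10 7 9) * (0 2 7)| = |(1 2 11 6 10 8 7 9 3 4)| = 10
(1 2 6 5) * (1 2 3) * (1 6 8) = (1 3 6 5 2 8) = [0, 3, 8, 6, 4, 2, 5, 7, 1]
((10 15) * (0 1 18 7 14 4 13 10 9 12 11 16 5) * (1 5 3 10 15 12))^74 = (1 7 4 15)(3 16 11 12 10)(9 18 14 13) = ((0 5)(1 18 7 14 4 13 15 9)(3 10 12 11 16))^74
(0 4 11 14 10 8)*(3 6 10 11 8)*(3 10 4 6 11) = [6, 1, 2, 11, 8, 5, 4, 7, 0, 9, 10, 14, 12, 13, 3] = (0 6 4 8)(3 11 14)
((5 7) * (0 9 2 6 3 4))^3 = ((0 9 2 6 3 4)(5 7))^3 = (0 6)(2 4)(3 9)(5 7)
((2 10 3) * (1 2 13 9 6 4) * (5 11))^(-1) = ((1 2 10 3 13 9 6 4)(5 11))^(-1) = (1 4 6 9 13 3 10 2)(5 11)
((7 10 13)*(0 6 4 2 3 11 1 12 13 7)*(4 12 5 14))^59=(0 13 12 6)(1 4 11 14 3 5 2)(7 10)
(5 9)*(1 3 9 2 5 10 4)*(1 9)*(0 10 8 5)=[10, 3, 0, 1, 9, 2, 6, 7, 5, 8, 4]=(0 10 4 9 8 5 2)(1 3)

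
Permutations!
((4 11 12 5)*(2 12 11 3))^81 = (2 12 5 4 3)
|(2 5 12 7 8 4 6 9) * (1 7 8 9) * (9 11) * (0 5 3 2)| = |(0 5 12 8 4 6 1 7 11 9)(2 3)| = 10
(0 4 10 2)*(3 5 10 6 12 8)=[4, 1, 0, 5, 6, 10, 12, 7, 3, 9, 2, 11, 8]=(0 4 6 12 8 3 5 10 2)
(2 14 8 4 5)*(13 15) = (2 14 8 4 5)(13 15) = [0, 1, 14, 3, 5, 2, 6, 7, 4, 9, 10, 11, 12, 15, 8, 13]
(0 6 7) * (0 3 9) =(0 6 7 3 9) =[6, 1, 2, 9, 4, 5, 7, 3, 8, 0]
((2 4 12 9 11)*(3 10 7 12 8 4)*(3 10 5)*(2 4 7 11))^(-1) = (2 9 12 7 8 4 11 10)(3 5)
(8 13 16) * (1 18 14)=(1 18 14)(8 13 16)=[0, 18, 2, 3, 4, 5, 6, 7, 13, 9, 10, 11, 12, 16, 1, 15, 8, 17, 14]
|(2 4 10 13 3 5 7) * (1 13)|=8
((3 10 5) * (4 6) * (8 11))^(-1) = (3 5 10)(4 6)(8 11)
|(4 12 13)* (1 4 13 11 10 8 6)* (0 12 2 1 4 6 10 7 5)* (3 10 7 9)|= 36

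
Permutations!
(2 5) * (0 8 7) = (0 8 7)(2 5) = [8, 1, 5, 3, 4, 2, 6, 0, 7]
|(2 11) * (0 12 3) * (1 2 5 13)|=15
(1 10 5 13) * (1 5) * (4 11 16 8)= (1 10)(4 11 16 8)(5 13)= [0, 10, 2, 3, 11, 13, 6, 7, 4, 9, 1, 16, 12, 5, 14, 15, 8]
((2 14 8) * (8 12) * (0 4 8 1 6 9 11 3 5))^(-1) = (0 5 3 11 9 6 1 12 14 2 8 4)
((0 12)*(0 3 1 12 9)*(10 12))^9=((0 9)(1 10 12 3))^9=(0 9)(1 10 12 3)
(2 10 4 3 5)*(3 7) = (2 10 4 7 3 5) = [0, 1, 10, 5, 7, 2, 6, 3, 8, 9, 4]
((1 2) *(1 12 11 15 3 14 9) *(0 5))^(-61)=(0 5)(1 11 14 2 15 9 12 3)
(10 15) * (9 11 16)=[0, 1, 2, 3, 4, 5, 6, 7, 8, 11, 15, 16, 12, 13, 14, 10, 9]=(9 11 16)(10 15)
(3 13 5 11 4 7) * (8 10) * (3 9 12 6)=[0, 1, 2, 13, 7, 11, 3, 9, 10, 12, 8, 4, 6, 5]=(3 13 5 11 4 7 9 12 6)(8 10)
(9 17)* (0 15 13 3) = (0 15 13 3)(9 17) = [15, 1, 2, 0, 4, 5, 6, 7, 8, 17, 10, 11, 12, 3, 14, 13, 16, 9]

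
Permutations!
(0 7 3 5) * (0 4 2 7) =(2 7 3 5 4) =[0, 1, 7, 5, 2, 4, 6, 3]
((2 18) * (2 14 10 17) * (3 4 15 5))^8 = (2 10 18 17 14)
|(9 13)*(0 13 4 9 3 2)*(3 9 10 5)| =8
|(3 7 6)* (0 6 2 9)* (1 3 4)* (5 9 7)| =14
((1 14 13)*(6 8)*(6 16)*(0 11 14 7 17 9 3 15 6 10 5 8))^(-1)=(0 6 15 3 9 17 7 1 13 14 11)(5 10 16 8)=((0 11 14 13 1 7 17 9 3 15 6)(5 8 16 10))^(-1)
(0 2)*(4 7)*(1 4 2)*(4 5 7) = (0 1 5 7 2) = [1, 5, 0, 3, 4, 7, 6, 2]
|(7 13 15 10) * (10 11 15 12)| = 4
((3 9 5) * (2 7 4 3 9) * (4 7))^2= ((2 4 3)(5 9))^2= (9)(2 3 4)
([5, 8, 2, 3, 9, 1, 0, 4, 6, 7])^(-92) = [8, 0, 2, 3, 9, 6, 1, 4, 5, 7]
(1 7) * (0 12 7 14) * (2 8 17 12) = [2, 14, 8, 3, 4, 5, 6, 1, 17, 9, 10, 11, 7, 13, 0, 15, 16, 12] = (0 2 8 17 12 7 1 14)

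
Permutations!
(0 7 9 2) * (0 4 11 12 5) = (0 7 9 2 4 11 12 5) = [7, 1, 4, 3, 11, 0, 6, 9, 8, 2, 10, 12, 5]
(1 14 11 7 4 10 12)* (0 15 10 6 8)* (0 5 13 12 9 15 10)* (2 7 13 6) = [10, 14, 7, 3, 2, 6, 8, 4, 5, 15, 9, 13, 1, 12, 11, 0] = (0 10 9 15)(1 14 11 13 12)(2 7 4)(5 6 8)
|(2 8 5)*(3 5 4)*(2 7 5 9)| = 10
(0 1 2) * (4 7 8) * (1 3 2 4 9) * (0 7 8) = (0 3 2 7)(1 4 8 9) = [3, 4, 7, 2, 8, 5, 6, 0, 9, 1]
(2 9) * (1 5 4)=(1 5 4)(2 9)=[0, 5, 9, 3, 1, 4, 6, 7, 8, 2]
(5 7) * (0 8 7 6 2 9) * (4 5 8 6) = (0 6 2 9)(4 5)(7 8) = [6, 1, 9, 3, 5, 4, 2, 8, 7, 0]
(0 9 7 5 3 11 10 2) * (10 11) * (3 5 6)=(11)(0 9 7 6 3 10 2)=[9, 1, 0, 10, 4, 5, 3, 6, 8, 7, 2, 11]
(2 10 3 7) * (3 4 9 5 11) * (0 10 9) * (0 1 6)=(0 10 4 1 6)(2 9 5 11 3 7)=[10, 6, 9, 7, 1, 11, 0, 2, 8, 5, 4, 3]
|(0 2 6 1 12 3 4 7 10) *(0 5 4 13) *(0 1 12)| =28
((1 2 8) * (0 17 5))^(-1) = ((0 17 5)(1 2 8))^(-1) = (0 5 17)(1 8 2)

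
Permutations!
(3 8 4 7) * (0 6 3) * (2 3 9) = (0 6 9 2 3 8 4 7) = [6, 1, 3, 8, 7, 5, 9, 0, 4, 2]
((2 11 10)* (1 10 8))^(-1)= (1 8 11 2 10)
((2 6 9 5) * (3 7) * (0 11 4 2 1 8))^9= ((0 11 4 2 6 9 5 1 8)(3 7))^9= (11)(3 7)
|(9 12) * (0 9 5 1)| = 5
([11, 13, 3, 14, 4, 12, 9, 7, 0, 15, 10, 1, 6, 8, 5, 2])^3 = (0 13 11 8 1)(2 5 9 3 12 15 14 6)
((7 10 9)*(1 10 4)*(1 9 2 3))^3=((1 10 2 3)(4 9 7))^3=(1 3 2 10)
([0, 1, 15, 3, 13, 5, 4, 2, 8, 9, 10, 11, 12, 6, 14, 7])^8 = [0, 1, 7, 3, 6, 5, 13, 15, 8, 9, 10, 11, 12, 4, 14, 2]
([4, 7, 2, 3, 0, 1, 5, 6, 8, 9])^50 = (9)(1 6)(5 7)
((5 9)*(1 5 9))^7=(9)(1 5)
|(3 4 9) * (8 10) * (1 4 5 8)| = |(1 4 9 3 5 8 10)| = 7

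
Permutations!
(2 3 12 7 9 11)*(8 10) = (2 3 12 7 9 11)(8 10) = [0, 1, 3, 12, 4, 5, 6, 9, 10, 11, 8, 2, 7]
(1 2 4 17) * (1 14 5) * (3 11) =(1 2 4 17 14 5)(3 11) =[0, 2, 4, 11, 17, 1, 6, 7, 8, 9, 10, 3, 12, 13, 5, 15, 16, 14]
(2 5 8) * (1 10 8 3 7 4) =(1 10 8 2 5 3 7 4) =[0, 10, 5, 7, 1, 3, 6, 4, 2, 9, 8]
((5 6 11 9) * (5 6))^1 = (6 11 9)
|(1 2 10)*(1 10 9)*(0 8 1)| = 5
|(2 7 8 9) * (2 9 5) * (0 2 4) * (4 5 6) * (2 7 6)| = 6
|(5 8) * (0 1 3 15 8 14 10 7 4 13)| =11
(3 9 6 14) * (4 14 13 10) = [0, 1, 2, 9, 14, 5, 13, 7, 8, 6, 4, 11, 12, 10, 3] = (3 9 6 13 10 4 14)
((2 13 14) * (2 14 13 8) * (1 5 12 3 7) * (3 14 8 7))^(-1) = ((1 5 12 14 8 2 7))^(-1) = (1 7 2 8 14 12 5)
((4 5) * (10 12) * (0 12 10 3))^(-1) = (0 3 12)(4 5)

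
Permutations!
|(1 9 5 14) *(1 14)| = |(14)(1 9 5)| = 3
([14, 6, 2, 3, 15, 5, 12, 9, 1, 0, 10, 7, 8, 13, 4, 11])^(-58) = (0 7 15 14 9 11 4)(1 12)(6 8)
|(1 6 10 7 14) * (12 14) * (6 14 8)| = |(1 14)(6 10 7 12 8)| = 10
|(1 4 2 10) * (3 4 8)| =6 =|(1 8 3 4 2 10)|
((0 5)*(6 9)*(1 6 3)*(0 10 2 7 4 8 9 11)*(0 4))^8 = (0 2 5 7 10)(1 6 11 4 8 9 3)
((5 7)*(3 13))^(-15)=(3 13)(5 7)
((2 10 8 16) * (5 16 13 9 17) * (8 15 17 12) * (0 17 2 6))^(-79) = ((0 17 5 16 6)(2 10 15)(8 13 9 12))^(-79) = (0 17 5 16 6)(2 15 10)(8 13 9 12)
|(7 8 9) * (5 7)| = |(5 7 8 9)| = 4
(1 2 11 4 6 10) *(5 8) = (1 2 11 4 6 10)(5 8) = [0, 2, 11, 3, 6, 8, 10, 7, 5, 9, 1, 4]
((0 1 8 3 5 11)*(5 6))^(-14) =(11)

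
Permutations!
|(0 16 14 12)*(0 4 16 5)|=4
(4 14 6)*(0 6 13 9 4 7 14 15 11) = [6, 1, 2, 3, 15, 5, 7, 14, 8, 4, 10, 0, 12, 9, 13, 11] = (0 6 7 14 13 9 4 15 11)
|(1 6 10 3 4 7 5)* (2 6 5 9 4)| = 12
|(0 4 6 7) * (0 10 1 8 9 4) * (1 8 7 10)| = 10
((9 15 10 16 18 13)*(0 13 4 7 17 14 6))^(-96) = (18)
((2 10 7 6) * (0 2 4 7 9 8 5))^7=(0 2 10 9 8 5)(4 7 6)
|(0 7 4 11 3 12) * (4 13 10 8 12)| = 6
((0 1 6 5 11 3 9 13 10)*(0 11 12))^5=(13)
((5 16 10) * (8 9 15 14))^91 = (5 16 10)(8 14 15 9) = ((5 16 10)(8 9 15 14))^91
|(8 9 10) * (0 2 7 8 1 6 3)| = 9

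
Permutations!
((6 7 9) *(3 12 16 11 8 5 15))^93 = (3 16 8 15 12 11 5)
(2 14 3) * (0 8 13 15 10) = (0 8 13 15 10)(2 14 3) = [8, 1, 14, 2, 4, 5, 6, 7, 13, 9, 0, 11, 12, 15, 3, 10]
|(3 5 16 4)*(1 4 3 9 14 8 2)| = 6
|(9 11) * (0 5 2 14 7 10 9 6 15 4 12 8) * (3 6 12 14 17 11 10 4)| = 42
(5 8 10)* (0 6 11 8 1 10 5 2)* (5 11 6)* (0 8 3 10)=(0 5 1)(2 8 11 3 10)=[5, 0, 8, 10, 4, 1, 6, 7, 11, 9, 2, 3]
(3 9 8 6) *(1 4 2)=(1 4 2)(3 9 8 6)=[0, 4, 1, 9, 2, 5, 3, 7, 6, 8]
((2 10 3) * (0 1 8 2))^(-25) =(0 3 10 2 8 1)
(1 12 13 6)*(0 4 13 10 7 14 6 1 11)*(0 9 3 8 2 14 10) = (0 4 13 1 12)(2 14 6 11 9 3 8)(7 10) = [4, 12, 14, 8, 13, 5, 11, 10, 2, 3, 7, 9, 0, 1, 6]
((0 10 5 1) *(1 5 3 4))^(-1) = ((0 10 3 4 1))^(-1) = (0 1 4 3 10)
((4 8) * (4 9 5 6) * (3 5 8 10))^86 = (3 5 6 4 10)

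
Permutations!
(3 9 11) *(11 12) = (3 9 12 11) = [0, 1, 2, 9, 4, 5, 6, 7, 8, 12, 10, 3, 11]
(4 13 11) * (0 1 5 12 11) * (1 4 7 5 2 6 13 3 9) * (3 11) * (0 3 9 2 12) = (0 4 11 7 5)(1 12 9)(2 6 13 3) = [4, 12, 6, 2, 11, 0, 13, 5, 8, 1, 10, 7, 9, 3]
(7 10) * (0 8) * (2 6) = (0 8)(2 6)(7 10) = [8, 1, 6, 3, 4, 5, 2, 10, 0, 9, 7]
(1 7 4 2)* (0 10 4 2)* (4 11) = [10, 7, 1, 3, 0, 5, 6, 2, 8, 9, 11, 4] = (0 10 11 4)(1 7 2)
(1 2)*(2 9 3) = (1 9 3 2) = [0, 9, 1, 2, 4, 5, 6, 7, 8, 3]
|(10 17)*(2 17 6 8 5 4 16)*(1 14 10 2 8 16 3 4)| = |(1 14 10 6 16 8 5)(2 17)(3 4)| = 14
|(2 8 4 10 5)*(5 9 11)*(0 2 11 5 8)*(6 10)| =|(0 2)(4 6 10 9 5 11 8)| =14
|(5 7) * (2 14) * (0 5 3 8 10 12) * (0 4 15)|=|(0 5 7 3 8 10 12 4 15)(2 14)|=18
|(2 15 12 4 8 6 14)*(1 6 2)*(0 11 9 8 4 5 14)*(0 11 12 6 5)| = |(0 12)(1 5 14)(2 15 6 11 9 8)| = 6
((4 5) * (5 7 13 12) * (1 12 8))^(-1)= (1 8 13 7 4 5 12)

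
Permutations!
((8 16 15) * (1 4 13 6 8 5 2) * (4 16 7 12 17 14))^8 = (17)(1 5 16 2 15)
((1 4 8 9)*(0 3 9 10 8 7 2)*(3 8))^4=((0 8 10 3 9 1 4 7 2))^4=(0 9 2 3 7 10 4 8 1)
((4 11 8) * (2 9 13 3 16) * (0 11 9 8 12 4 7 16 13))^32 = ((0 11 12 4 9)(2 8 7 16)(3 13))^32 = (16)(0 12 9 11 4)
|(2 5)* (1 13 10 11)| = 4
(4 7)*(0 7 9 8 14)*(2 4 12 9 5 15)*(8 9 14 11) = (0 7 12 14)(2 4 5 15)(8 11) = [7, 1, 4, 3, 5, 15, 6, 12, 11, 9, 10, 8, 14, 13, 0, 2]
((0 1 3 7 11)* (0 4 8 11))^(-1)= (0 7 3 1)(4 11 8)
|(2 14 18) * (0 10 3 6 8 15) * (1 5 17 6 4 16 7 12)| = |(0 10 3 4 16 7 12 1 5 17 6 8 15)(2 14 18)| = 39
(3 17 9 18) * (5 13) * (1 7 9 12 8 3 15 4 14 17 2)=[0, 7, 1, 2, 14, 13, 6, 9, 3, 18, 10, 11, 8, 5, 17, 4, 16, 12, 15]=(1 7 9 18 15 4 14 17 12 8 3 2)(5 13)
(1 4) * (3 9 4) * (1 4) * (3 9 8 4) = (1 9)(3 8 4) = [0, 9, 2, 8, 3, 5, 6, 7, 4, 1]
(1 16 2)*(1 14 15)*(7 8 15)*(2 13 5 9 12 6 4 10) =(1 16 13 5 9 12 6 4 10 2 14 7 8 15) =[0, 16, 14, 3, 10, 9, 4, 8, 15, 12, 2, 11, 6, 5, 7, 1, 13]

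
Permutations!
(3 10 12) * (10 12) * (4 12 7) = (3 7 4 12) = [0, 1, 2, 7, 12, 5, 6, 4, 8, 9, 10, 11, 3]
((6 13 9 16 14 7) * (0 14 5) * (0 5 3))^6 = (0 16 13 7)(3 9 6 14)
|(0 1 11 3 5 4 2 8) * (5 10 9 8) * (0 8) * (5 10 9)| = |(0 1 11 3 9)(2 10 5 4)| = 20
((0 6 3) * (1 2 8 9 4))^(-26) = ((0 6 3)(1 2 8 9 4))^(-26) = (0 6 3)(1 4 9 8 2)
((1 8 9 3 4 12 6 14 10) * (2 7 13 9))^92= (1 12 13)(2 14 3)(4 7 10)(6 9 8)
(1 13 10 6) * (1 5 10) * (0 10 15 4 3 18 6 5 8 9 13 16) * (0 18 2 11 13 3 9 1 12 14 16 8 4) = (0 10 5 15)(1 8)(2 11 13 12 14 16 18 6 4 9 3) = [10, 8, 11, 2, 9, 15, 4, 7, 1, 3, 5, 13, 14, 12, 16, 0, 18, 17, 6]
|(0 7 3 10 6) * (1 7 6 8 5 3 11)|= |(0 6)(1 7 11)(3 10 8 5)|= 12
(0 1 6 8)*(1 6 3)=(0 6 8)(1 3)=[6, 3, 2, 1, 4, 5, 8, 7, 0]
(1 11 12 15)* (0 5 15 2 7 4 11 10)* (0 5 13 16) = (0 13 16)(1 10 5 15)(2 7 4 11 12) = [13, 10, 7, 3, 11, 15, 6, 4, 8, 9, 5, 12, 2, 16, 14, 1, 0]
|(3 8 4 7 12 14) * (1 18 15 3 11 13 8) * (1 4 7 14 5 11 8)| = |(1 18 15 3 4 14 8 7 12 5 11 13)| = 12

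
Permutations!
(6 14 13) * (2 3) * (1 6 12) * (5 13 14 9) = [0, 6, 3, 2, 4, 13, 9, 7, 8, 5, 10, 11, 1, 12, 14] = (14)(1 6 9 5 13 12)(2 3)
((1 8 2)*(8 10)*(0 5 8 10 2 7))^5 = (10)(0 5 8 7)(1 2)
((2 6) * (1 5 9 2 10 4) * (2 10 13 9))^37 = ((1 5 2 6 13 9 10 4))^37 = (1 9 2 4 13 5 10 6)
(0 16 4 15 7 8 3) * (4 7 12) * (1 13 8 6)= (0 16 7 6 1 13 8 3)(4 15 12)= [16, 13, 2, 0, 15, 5, 1, 6, 3, 9, 10, 11, 4, 8, 14, 12, 7]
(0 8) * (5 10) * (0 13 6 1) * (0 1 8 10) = [10, 1, 2, 3, 4, 0, 8, 7, 13, 9, 5, 11, 12, 6] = (0 10 5)(6 8 13)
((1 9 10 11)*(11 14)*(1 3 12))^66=(1 14 12 10 3 9 11)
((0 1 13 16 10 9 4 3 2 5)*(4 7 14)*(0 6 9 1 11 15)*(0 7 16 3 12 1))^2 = (0 15 14 12 13 2 6 16)(1 3 5 9 10 11 7 4)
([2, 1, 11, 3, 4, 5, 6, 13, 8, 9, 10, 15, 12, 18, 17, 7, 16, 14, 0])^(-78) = (0 18 13 7 15 11 2)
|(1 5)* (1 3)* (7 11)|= 6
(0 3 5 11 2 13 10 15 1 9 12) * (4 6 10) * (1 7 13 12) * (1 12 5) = (0 3 1 9 12)(2 5 11)(4 6 10 15 7 13) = [3, 9, 5, 1, 6, 11, 10, 13, 8, 12, 15, 2, 0, 4, 14, 7]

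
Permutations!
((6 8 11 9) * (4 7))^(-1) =(4 7)(6 9 11 8)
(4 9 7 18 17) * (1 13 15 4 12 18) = [0, 13, 2, 3, 9, 5, 6, 1, 8, 7, 10, 11, 18, 15, 14, 4, 16, 12, 17] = (1 13 15 4 9 7)(12 18 17)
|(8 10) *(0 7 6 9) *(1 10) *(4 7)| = 15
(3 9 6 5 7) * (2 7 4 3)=[0, 1, 7, 9, 3, 4, 5, 2, 8, 6]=(2 7)(3 9 6 5 4)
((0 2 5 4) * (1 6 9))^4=((0 2 5 4)(1 6 9))^4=(1 6 9)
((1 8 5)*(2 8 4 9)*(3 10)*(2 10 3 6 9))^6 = ((1 4 2 8 5)(6 9 10))^6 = (10)(1 4 2 8 5)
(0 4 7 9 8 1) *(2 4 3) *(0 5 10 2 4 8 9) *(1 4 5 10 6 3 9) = (0 9 1 10 2 8 4 7)(3 5 6) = [9, 10, 8, 5, 7, 6, 3, 0, 4, 1, 2]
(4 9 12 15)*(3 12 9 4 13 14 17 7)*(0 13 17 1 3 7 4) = (0 13 14 1 3 12 15 17 4) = [13, 3, 2, 12, 0, 5, 6, 7, 8, 9, 10, 11, 15, 14, 1, 17, 16, 4]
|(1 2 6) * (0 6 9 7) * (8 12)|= 6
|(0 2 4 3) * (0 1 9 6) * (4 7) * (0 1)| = |(0 2 7 4 3)(1 9 6)| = 15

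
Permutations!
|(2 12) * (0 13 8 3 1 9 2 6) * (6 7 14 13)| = 18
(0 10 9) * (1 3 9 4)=(0 10 4 1 3 9)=[10, 3, 2, 9, 1, 5, 6, 7, 8, 0, 4]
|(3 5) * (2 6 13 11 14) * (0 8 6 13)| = 12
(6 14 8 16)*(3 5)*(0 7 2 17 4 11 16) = (0 7 2 17 4 11 16 6 14 8)(3 5) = [7, 1, 17, 5, 11, 3, 14, 2, 0, 9, 10, 16, 12, 13, 8, 15, 6, 4]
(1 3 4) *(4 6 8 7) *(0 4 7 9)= [4, 3, 2, 6, 1, 5, 8, 7, 9, 0]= (0 4 1 3 6 8 9)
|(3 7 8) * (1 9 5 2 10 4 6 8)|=10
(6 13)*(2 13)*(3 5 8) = [0, 1, 13, 5, 4, 8, 2, 7, 3, 9, 10, 11, 12, 6] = (2 13 6)(3 5 8)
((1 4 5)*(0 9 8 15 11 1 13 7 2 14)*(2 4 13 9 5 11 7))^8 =((0 5 9 8 15 7 4 11 1 13 2 14))^8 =(0 1 15)(2 4 9)(5 13 7)(8 14 11)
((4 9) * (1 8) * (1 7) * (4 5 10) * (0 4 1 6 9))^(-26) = (1 7 9 10 8 6 5)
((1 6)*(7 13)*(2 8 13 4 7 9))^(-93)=(1 6)(2 9 13 8)(4 7)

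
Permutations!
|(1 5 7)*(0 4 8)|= |(0 4 8)(1 5 7)|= 3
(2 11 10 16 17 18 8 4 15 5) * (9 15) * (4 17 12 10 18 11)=(2 4 9 15 5)(8 17 11 18)(10 16 12)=[0, 1, 4, 3, 9, 2, 6, 7, 17, 15, 16, 18, 10, 13, 14, 5, 12, 11, 8]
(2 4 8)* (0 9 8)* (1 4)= [9, 4, 1, 3, 0, 5, 6, 7, 2, 8]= (0 9 8 2 1 4)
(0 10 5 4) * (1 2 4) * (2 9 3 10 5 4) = [5, 9, 2, 10, 0, 1, 6, 7, 8, 3, 4] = (0 5 1 9 3 10 4)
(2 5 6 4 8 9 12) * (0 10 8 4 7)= (0 10 8 9 12 2 5 6 7)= [10, 1, 5, 3, 4, 6, 7, 0, 9, 12, 8, 11, 2]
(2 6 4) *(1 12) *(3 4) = (1 12)(2 6 3 4) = [0, 12, 6, 4, 2, 5, 3, 7, 8, 9, 10, 11, 1]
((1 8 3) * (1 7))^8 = ((1 8 3 7))^8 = (8)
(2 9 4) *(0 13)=(0 13)(2 9 4)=[13, 1, 9, 3, 2, 5, 6, 7, 8, 4, 10, 11, 12, 0]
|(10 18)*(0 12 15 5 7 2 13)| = |(0 12 15 5 7 2 13)(10 18)| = 14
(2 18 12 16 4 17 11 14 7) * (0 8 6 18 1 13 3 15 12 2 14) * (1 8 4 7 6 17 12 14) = (0 4 12 16 7 1 13 3 15 14 6 18 2 8 17 11) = [4, 13, 8, 15, 12, 5, 18, 1, 17, 9, 10, 0, 16, 3, 6, 14, 7, 11, 2]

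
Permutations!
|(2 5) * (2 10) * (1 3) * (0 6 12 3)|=15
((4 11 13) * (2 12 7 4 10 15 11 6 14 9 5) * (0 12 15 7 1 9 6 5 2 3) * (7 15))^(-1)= (0 3 5 4 7 2 9 1 12)(6 14)(10 13 11 15)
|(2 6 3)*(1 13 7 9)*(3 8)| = 4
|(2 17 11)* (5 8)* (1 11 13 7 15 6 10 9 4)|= 22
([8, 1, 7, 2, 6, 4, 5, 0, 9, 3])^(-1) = (0 7 2 3 9 8)(4 5 6)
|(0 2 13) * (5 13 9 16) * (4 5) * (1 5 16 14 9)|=|(0 2 1 5 13)(4 16)(9 14)|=10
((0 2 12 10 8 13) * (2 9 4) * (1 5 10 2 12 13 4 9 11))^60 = (13)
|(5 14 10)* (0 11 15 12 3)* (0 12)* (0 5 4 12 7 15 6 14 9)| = |(0 11 6 14 10 4 12 3 7 15 5 9)| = 12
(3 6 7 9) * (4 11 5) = (3 6 7 9)(4 11 5) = [0, 1, 2, 6, 11, 4, 7, 9, 8, 3, 10, 5]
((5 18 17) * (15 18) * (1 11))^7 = (1 11)(5 17 18 15)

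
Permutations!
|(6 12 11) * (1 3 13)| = |(1 3 13)(6 12 11)| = 3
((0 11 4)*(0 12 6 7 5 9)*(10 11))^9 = (12)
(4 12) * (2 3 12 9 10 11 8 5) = (2 3 12 4 9 10 11 8 5) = [0, 1, 3, 12, 9, 2, 6, 7, 5, 10, 11, 8, 4]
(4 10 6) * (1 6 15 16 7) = [0, 6, 2, 3, 10, 5, 4, 1, 8, 9, 15, 11, 12, 13, 14, 16, 7] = (1 6 4 10 15 16 7)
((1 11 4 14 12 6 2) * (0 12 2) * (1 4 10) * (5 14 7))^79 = (0 12 6)(1 11 10)(2 14 5 7 4)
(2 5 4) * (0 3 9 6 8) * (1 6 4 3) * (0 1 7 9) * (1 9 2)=[7, 6, 5, 0, 1, 3, 8, 2, 9, 4]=(0 7 2 5 3)(1 6 8 9 4)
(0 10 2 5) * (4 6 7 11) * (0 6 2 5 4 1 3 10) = (1 3 10 5 6 7 11)(2 4) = [0, 3, 4, 10, 2, 6, 7, 11, 8, 9, 5, 1]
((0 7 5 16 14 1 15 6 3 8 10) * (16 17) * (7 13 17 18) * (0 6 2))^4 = ((0 13 17 16 14 1 15 2)(3 8 10 6)(5 18 7))^4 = (0 14)(1 13)(2 16)(5 18 7)(15 17)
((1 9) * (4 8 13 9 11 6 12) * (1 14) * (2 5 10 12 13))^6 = ((1 11 6 13 9 14)(2 5 10 12 4 8))^6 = (14)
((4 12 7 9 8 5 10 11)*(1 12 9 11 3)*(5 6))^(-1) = (1 3 10 5 6 8 9 4 11 7 12)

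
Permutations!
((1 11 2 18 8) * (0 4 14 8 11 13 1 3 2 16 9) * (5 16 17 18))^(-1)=(0 9 16 5 2 3 8 14 4)(1 13)(11 18 17)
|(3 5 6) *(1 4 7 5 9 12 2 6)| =20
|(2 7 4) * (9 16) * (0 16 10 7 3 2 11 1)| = 8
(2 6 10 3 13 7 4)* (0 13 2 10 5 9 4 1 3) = (0 13 7 1 3 2 6 5 9 4 10) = [13, 3, 6, 2, 10, 9, 5, 1, 8, 4, 0, 11, 12, 7]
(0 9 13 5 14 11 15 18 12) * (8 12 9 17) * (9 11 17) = (0 9 13 5 14 17 8 12)(11 15 18) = [9, 1, 2, 3, 4, 14, 6, 7, 12, 13, 10, 15, 0, 5, 17, 18, 16, 8, 11]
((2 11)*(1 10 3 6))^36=((1 10 3 6)(2 11))^36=(11)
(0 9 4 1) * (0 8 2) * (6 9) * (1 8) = (0 6 9 4 8 2) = [6, 1, 0, 3, 8, 5, 9, 7, 2, 4]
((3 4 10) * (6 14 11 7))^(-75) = (6 14 11 7)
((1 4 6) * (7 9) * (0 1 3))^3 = (0 6 1 3 4)(7 9)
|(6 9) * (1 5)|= 2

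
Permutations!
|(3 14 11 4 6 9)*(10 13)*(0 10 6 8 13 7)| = |(0 10 7)(3 14 11 4 8 13 6 9)| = 24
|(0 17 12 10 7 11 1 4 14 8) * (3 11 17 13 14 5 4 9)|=4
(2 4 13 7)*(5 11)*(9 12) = (2 4 13 7)(5 11)(9 12) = [0, 1, 4, 3, 13, 11, 6, 2, 8, 12, 10, 5, 9, 7]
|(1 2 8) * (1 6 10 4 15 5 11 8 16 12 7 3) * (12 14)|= |(1 2 16 14 12 7 3)(4 15 5 11 8 6 10)|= 7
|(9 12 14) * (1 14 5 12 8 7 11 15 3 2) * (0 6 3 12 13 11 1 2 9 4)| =|(0 6 3 9 8 7 1 14 4)(5 13 11 15 12)| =45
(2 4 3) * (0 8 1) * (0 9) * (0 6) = (0 8 1 9 6)(2 4 3) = [8, 9, 4, 2, 3, 5, 0, 7, 1, 6]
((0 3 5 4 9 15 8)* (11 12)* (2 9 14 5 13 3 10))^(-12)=(15)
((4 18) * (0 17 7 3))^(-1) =((0 17 7 3)(4 18))^(-1) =(0 3 7 17)(4 18)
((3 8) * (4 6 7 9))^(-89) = ((3 8)(4 6 7 9))^(-89) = (3 8)(4 9 7 6)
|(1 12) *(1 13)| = 3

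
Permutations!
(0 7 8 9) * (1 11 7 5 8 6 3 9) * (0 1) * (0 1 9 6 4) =(0 5 8 1 11 7 4)(3 6) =[5, 11, 2, 6, 0, 8, 3, 4, 1, 9, 10, 7]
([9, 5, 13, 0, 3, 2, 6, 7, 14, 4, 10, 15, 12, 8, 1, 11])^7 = (0 3 4 9)(1 5 2 13 8 14)(11 15)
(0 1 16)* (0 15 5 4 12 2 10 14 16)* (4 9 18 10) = (0 1)(2 4 12)(5 9 18 10 14 16 15) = [1, 0, 4, 3, 12, 9, 6, 7, 8, 18, 14, 11, 2, 13, 16, 5, 15, 17, 10]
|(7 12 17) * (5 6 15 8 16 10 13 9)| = |(5 6 15 8 16 10 13 9)(7 12 17)| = 24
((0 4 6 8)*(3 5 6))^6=((0 4 3 5 6 8))^6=(8)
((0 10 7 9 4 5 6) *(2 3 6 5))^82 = ((0 10 7 9 4 2 3 6))^82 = (0 7 4 3)(2 6 10 9)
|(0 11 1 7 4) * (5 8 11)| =7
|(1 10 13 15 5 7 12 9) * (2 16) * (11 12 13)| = 20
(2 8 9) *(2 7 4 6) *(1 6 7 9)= (9)(1 6 2 8)(4 7)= [0, 6, 8, 3, 7, 5, 2, 4, 1, 9]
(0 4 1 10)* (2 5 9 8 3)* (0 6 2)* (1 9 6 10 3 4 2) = [2, 3, 5, 0, 9, 6, 1, 7, 4, 8, 10] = (10)(0 2 5 6 1 3)(4 9 8)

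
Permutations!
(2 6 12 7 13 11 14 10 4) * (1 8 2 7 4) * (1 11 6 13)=(1 8 2 13 6 12 4 7)(10 11 14)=[0, 8, 13, 3, 7, 5, 12, 1, 2, 9, 11, 14, 4, 6, 10]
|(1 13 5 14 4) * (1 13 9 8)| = 12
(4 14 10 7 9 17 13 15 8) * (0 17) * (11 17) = (0 11 17 13 15 8 4 14 10 7 9) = [11, 1, 2, 3, 14, 5, 6, 9, 4, 0, 7, 17, 12, 15, 10, 8, 16, 13]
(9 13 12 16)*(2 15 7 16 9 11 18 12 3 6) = [0, 1, 15, 6, 4, 5, 2, 16, 8, 13, 10, 18, 9, 3, 14, 7, 11, 17, 12] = (2 15 7 16 11 18 12 9 13 3 6)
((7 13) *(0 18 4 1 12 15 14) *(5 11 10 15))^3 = (0 1 11 14 4 5 15 18 12 10)(7 13)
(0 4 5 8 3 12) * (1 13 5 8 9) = [4, 13, 2, 12, 8, 9, 6, 7, 3, 1, 10, 11, 0, 5] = (0 4 8 3 12)(1 13 5 9)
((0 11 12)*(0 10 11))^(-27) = (12)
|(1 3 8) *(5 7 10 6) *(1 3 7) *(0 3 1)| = 8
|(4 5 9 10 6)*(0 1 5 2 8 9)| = |(0 1 5)(2 8 9 10 6 4)| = 6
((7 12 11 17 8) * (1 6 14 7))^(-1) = (1 8 17 11 12 7 14 6)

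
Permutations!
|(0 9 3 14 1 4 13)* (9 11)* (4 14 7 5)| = 8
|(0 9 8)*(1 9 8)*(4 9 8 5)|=6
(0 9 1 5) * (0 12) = (0 9 1 5 12) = [9, 5, 2, 3, 4, 12, 6, 7, 8, 1, 10, 11, 0]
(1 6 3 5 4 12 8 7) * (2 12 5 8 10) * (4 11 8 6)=(1 4 5 11 8 7)(2 12 10)(3 6)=[0, 4, 12, 6, 5, 11, 3, 1, 7, 9, 2, 8, 10]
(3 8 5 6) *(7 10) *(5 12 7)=(3 8 12 7 10 5 6)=[0, 1, 2, 8, 4, 6, 3, 10, 12, 9, 5, 11, 7]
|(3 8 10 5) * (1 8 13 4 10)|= |(1 8)(3 13 4 10 5)|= 10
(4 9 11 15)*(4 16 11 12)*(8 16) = (4 9 12)(8 16 11 15) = [0, 1, 2, 3, 9, 5, 6, 7, 16, 12, 10, 15, 4, 13, 14, 8, 11]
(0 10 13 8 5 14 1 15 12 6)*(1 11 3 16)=[10, 15, 2, 16, 4, 14, 0, 7, 5, 9, 13, 3, 6, 8, 11, 12, 1]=(0 10 13 8 5 14 11 3 16 1 15 12 6)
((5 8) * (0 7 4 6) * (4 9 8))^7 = ((0 7 9 8 5 4 6))^7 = (9)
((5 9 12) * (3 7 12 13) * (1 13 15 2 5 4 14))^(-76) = ((1 13 3 7 12 4 14)(2 5 9 15))^(-76) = (15)(1 13 3 7 12 4 14)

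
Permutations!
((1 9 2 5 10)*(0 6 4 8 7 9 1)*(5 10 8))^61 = (0 2 7 5 6 10 9 8 4)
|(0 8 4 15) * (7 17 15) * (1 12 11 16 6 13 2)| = 42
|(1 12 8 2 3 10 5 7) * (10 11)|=9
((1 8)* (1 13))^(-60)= ((1 8 13))^(-60)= (13)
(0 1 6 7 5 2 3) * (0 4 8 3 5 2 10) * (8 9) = (0 1 6 7 2 5 10)(3 4 9 8) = [1, 6, 5, 4, 9, 10, 7, 2, 3, 8, 0]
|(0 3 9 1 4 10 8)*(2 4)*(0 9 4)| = 8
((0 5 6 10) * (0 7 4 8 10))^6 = ((0 5 6)(4 8 10 7))^6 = (4 10)(7 8)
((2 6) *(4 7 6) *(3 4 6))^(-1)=((2 6)(3 4 7))^(-1)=(2 6)(3 7 4)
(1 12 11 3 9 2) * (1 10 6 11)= (1 12)(2 10 6 11 3 9)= [0, 12, 10, 9, 4, 5, 11, 7, 8, 2, 6, 3, 1]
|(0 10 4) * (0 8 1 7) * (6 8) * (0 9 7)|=|(0 10 4 6 8 1)(7 9)|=6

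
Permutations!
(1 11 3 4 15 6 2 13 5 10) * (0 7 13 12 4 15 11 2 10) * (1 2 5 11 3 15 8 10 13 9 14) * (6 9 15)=(0 7 15 9 14 1 5)(2 12 4 3 8 10)(6 13 11)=[7, 5, 12, 8, 3, 0, 13, 15, 10, 14, 2, 6, 4, 11, 1, 9]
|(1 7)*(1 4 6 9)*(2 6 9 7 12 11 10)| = 9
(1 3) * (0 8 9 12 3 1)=(0 8 9 12 3)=[8, 1, 2, 0, 4, 5, 6, 7, 9, 12, 10, 11, 3]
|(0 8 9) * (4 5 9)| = |(0 8 4 5 9)| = 5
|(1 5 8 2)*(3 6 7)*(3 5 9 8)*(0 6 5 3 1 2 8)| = |(0 6 7 3 5 1 9)| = 7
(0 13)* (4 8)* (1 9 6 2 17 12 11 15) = [13, 9, 17, 3, 8, 5, 2, 7, 4, 6, 10, 15, 11, 0, 14, 1, 16, 12] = (0 13)(1 9 6 2 17 12 11 15)(4 8)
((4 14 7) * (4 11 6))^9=((4 14 7 11 6))^9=(4 6 11 7 14)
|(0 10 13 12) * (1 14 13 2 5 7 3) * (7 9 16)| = |(0 10 2 5 9 16 7 3 1 14 13 12)| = 12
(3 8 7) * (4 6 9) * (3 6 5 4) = (3 8 7 6 9)(4 5) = [0, 1, 2, 8, 5, 4, 9, 6, 7, 3]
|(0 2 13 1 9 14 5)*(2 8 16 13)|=|(0 8 16 13 1 9 14 5)|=8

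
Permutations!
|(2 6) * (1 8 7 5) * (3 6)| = 12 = |(1 8 7 5)(2 3 6)|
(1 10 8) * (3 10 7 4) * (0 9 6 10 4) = [9, 7, 2, 4, 3, 5, 10, 0, 1, 6, 8] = (0 9 6 10 8 1 7)(3 4)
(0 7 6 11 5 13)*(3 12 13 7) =[3, 1, 2, 12, 4, 7, 11, 6, 8, 9, 10, 5, 13, 0] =(0 3 12 13)(5 7 6 11)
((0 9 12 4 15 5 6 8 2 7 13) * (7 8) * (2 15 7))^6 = (2 8 15 5 6)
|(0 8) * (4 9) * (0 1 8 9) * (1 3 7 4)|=|(0 9 1 8 3 7 4)|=7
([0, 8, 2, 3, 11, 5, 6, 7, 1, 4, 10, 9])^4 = [0, 1, 2, 3, 11, 5, 6, 7, 8, 4, 10, 9]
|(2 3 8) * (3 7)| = 4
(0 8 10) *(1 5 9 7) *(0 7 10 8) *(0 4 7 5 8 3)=(0 4 7 1 8 3)(5 9 10)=[4, 8, 2, 0, 7, 9, 6, 1, 3, 10, 5]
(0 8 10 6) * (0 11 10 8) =(6 11 10) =[0, 1, 2, 3, 4, 5, 11, 7, 8, 9, 6, 10]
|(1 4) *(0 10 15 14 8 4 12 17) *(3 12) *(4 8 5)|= |(0 10 15 14 5 4 1 3 12 17)|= 10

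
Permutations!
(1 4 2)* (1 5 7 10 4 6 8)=[0, 6, 5, 3, 2, 7, 8, 10, 1, 9, 4]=(1 6 8)(2 5 7 10 4)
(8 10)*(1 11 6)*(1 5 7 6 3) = (1 11 3)(5 7 6)(8 10) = [0, 11, 2, 1, 4, 7, 5, 6, 10, 9, 8, 3]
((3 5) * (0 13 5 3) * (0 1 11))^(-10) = ((0 13 5 1 11))^(-10) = (13)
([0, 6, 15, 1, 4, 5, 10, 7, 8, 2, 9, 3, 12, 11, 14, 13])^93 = [0, 9, 11, 10, 4, 5, 2, 7, 8, 13, 15, 6, 12, 1, 14, 3]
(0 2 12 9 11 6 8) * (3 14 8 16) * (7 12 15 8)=(0 2 15 8)(3 14 7 12 9 11 6 16)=[2, 1, 15, 14, 4, 5, 16, 12, 0, 11, 10, 6, 9, 13, 7, 8, 3]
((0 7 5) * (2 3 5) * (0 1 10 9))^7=(0 9 10 1 5 3 2 7)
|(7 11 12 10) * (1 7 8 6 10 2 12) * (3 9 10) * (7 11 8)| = 6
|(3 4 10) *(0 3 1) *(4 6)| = 6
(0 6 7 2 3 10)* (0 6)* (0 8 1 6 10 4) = (10)(0 8 1 6 7 2 3 4) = [8, 6, 3, 4, 0, 5, 7, 2, 1, 9, 10]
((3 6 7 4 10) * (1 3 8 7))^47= (1 6 3)(4 7 8 10)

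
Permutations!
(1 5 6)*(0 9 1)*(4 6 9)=[4, 5, 2, 3, 6, 9, 0, 7, 8, 1]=(0 4 6)(1 5 9)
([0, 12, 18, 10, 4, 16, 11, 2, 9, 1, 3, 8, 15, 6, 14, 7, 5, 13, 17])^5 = (1 18 8 7 6 12 17 9 2 11 15 13)(3 10)(5 16)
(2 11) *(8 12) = [0, 1, 11, 3, 4, 5, 6, 7, 12, 9, 10, 2, 8] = (2 11)(8 12)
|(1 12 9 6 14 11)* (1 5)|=7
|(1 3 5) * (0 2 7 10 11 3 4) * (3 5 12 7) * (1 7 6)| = 28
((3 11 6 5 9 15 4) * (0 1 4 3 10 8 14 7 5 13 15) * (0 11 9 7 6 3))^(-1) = (0 15 13 6 14 8 10 4 1)(3 11 9)(5 7)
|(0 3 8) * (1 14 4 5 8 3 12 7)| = |(0 12 7 1 14 4 5 8)| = 8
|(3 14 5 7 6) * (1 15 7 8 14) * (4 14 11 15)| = |(1 4 14 5 8 11 15 7 6 3)| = 10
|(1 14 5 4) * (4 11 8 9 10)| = 8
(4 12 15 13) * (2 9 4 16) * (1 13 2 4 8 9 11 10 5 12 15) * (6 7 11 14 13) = (1 6 7 11 10 5 12)(2 14 13 16 4 15)(8 9) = [0, 6, 14, 3, 15, 12, 7, 11, 9, 8, 5, 10, 1, 16, 13, 2, 4]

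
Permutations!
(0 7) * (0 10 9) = (0 7 10 9) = [7, 1, 2, 3, 4, 5, 6, 10, 8, 0, 9]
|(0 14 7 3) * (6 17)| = 4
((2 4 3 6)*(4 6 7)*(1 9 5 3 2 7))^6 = (1 5)(2 7)(3 9)(4 6)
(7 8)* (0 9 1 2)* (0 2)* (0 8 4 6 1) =(0 9)(1 8 7 4 6) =[9, 8, 2, 3, 6, 5, 1, 4, 7, 0]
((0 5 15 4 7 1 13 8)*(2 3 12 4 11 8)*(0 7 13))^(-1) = (0 1 7 8 11 15 5)(2 13 4 12 3)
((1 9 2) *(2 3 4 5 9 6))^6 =(3 5)(4 9)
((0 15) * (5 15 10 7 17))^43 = ((0 10 7 17 5 15))^43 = (0 10 7 17 5 15)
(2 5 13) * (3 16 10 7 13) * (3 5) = (2 3 16 10 7 13) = [0, 1, 3, 16, 4, 5, 6, 13, 8, 9, 7, 11, 12, 2, 14, 15, 10]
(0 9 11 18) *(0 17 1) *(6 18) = (0 9 11 6 18 17 1) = [9, 0, 2, 3, 4, 5, 18, 7, 8, 11, 10, 6, 12, 13, 14, 15, 16, 1, 17]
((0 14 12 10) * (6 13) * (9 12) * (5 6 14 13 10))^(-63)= (0 13 14 9 12 5 6 10)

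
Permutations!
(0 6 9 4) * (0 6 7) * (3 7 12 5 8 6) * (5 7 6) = (0 12 7)(3 6 9 4)(5 8) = [12, 1, 2, 6, 3, 8, 9, 0, 5, 4, 10, 11, 7]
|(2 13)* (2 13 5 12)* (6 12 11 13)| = 6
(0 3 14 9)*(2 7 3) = (0 2 7 3 14 9) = [2, 1, 7, 14, 4, 5, 6, 3, 8, 0, 10, 11, 12, 13, 9]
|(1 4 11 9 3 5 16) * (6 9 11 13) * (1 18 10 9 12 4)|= 12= |(3 5 16 18 10 9)(4 13 6 12)|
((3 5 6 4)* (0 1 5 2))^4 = (0 4 1 3 5 2 6)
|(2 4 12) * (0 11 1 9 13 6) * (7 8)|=6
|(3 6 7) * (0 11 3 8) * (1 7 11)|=|(0 1 7 8)(3 6 11)|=12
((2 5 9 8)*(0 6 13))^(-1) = ((0 6 13)(2 5 9 8))^(-1) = (0 13 6)(2 8 9 5)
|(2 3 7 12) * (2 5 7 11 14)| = 12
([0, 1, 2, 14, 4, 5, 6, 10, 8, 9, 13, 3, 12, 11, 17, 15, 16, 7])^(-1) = [0, 1, 2, 11, 4, 5, 6, 17, 8, 9, 7, 13, 12, 10, 3, 15, 16, 14]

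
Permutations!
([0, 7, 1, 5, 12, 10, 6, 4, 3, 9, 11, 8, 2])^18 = [0, 12, 4, 11, 1, 8, 6, 2, 10, 9, 3, 5, 7]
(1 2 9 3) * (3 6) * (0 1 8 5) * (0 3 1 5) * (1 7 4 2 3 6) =(0 5 6 7 4 2 9 1 3 8) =[5, 3, 9, 8, 2, 6, 7, 4, 0, 1]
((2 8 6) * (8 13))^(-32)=((2 13 8 6))^(-32)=(13)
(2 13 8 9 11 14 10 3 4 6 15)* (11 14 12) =(2 13 8 9 14 10 3 4 6 15)(11 12) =[0, 1, 13, 4, 6, 5, 15, 7, 9, 14, 3, 12, 11, 8, 10, 2]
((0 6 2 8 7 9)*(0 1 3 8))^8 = ((0 6 2)(1 3 8 7 9))^8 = (0 2 6)(1 7 3 9 8)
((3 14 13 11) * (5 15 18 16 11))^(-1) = (3 11 16 18 15 5 13 14)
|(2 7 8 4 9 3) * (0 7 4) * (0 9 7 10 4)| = |(0 10 4 7 8 9 3 2)| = 8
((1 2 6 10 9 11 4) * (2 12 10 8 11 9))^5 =(1 8 10 4 6 12 11 2)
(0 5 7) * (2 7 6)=[5, 1, 7, 3, 4, 6, 2, 0]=(0 5 6 2 7)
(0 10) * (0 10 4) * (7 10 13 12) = (0 4)(7 10 13 12) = [4, 1, 2, 3, 0, 5, 6, 10, 8, 9, 13, 11, 7, 12]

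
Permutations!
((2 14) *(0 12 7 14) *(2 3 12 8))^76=((0 8 2)(3 12 7 14))^76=(14)(0 8 2)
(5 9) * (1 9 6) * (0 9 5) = [9, 5, 2, 3, 4, 6, 1, 7, 8, 0] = (0 9)(1 5 6)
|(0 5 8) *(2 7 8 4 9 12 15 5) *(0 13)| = |(0 2 7 8 13)(4 9 12 15 5)| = 5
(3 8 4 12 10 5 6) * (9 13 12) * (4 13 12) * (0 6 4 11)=(0 6 3 8 13 11)(4 9 12 10 5)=[6, 1, 2, 8, 9, 4, 3, 7, 13, 12, 5, 0, 10, 11]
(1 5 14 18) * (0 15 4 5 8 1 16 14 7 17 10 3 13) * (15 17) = [17, 8, 2, 13, 5, 7, 6, 15, 1, 9, 3, 11, 12, 0, 18, 4, 14, 10, 16] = (0 17 10 3 13)(1 8)(4 5 7 15)(14 18 16)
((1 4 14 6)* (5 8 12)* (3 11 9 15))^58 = (1 14)(3 9)(4 6)(5 8 12)(11 15)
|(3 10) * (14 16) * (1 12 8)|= |(1 12 8)(3 10)(14 16)|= 6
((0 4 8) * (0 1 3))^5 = (8)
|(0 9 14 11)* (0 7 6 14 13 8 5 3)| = 12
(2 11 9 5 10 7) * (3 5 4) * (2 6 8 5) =(2 11 9 4 3)(5 10 7 6 8) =[0, 1, 11, 2, 3, 10, 8, 6, 5, 4, 7, 9]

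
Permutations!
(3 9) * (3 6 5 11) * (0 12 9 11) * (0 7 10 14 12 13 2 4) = [13, 1, 4, 11, 0, 7, 5, 10, 8, 6, 14, 3, 9, 2, 12] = (0 13 2 4)(3 11)(5 7 10 14 12 9 6)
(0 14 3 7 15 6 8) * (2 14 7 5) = [7, 1, 14, 5, 4, 2, 8, 15, 0, 9, 10, 11, 12, 13, 3, 6] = (0 7 15 6 8)(2 14 3 5)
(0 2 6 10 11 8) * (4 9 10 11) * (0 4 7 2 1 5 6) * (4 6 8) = (0 1 5 8 6 11 4 9 10 7 2) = [1, 5, 0, 3, 9, 8, 11, 2, 6, 10, 7, 4]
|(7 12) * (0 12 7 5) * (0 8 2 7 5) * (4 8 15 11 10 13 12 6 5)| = 8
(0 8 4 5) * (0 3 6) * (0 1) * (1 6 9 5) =[8, 0, 2, 9, 1, 3, 6, 7, 4, 5] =(0 8 4 1)(3 9 5)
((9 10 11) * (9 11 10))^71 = ((11))^71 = (11)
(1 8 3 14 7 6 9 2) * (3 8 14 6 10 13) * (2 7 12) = [0, 14, 1, 6, 4, 5, 9, 10, 8, 7, 13, 11, 2, 3, 12] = (1 14 12 2)(3 6 9 7 10 13)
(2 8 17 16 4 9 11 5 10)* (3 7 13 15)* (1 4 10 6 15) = (1 4 9 11 5 6 15 3 7 13)(2 8 17 16 10) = [0, 4, 8, 7, 9, 6, 15, 13, 17, 11, 2, 5, 12, 1, 14, 3, 10, 16]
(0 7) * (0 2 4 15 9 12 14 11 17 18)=(0 7 2 4 15 9 12 14 11 17 18)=[7, 1, 4, 3, 15, 5, 6, 2, 8, 12, 10, 17, 14, 13, 11, 9, 16, 18, 0]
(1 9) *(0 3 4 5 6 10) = (0 3 4 5 6 10)(1 9) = [3, 9, 2, 4, 5, 6, 10, 7, 8, 1, 0]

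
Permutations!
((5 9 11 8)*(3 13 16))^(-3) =((3 13 16)(5 9 11 8))^(-3) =(16)(5 9 11 8)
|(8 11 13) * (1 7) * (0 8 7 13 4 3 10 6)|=21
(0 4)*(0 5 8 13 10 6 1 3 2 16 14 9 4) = (1 3 2 16 14 9 4 5 8 13 10 6) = [0, 3, 16, 2, 5, 8, 1, 7, 13, 4, 6, 11, 12, 10, 9, 15, 14]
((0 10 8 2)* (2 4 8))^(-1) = (0 2 10)(4 8) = ((0 10 2)(4 8))^(-1)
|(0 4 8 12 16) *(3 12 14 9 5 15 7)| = 11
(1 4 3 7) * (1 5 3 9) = (1 4 9)(3 7 5) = [0, 4, 2, 7, 9, 3, 6, 5, 8, 1]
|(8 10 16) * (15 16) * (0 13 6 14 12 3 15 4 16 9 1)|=|(0 13 6 14 12 3 15 9 1)(4 16 8 10)|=36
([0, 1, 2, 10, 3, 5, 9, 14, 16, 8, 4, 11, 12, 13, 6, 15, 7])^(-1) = [0, 1, 2, 4, 10, 5, 14, 16, 9, 6, 3, 11, 12, 13, 7, 15, 8]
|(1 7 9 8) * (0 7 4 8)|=3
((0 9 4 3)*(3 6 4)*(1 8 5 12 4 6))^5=(12)(0 3 9)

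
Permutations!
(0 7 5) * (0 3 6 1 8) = (0 7 5 3 6 1 8) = [7, 8, 2, 6, 4, 3, 1, 5, 0]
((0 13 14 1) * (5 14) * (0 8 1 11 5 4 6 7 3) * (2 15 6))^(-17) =((0 13 4 2 15 6 7 3)(1 8)(5 14 11))^(-17) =(0 3 7 6 15 2 4 13)(1 8)(5 14 11)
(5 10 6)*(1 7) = (1 7)(5 10 6) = [0, 7, 2, 3, 4, 10, 5, 1, 8, 9, 6]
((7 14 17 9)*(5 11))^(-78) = (7 17)(9 14) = ((5 11)(7 14 17 9))^(-78)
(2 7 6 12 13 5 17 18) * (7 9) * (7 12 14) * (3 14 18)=(2 9 12 13 5 17 3 14 7 6 18)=[0, 1, 9, 14, 4, 17, 18, 6, 8, 12, 10, 11, 13, 5, 7, 15, 16, 3, 2]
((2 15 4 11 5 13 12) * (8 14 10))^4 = (2 5 15 13 4 12 11)(8 14 10) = ((2 15 4 11 5 13 12)(8 14 10))^4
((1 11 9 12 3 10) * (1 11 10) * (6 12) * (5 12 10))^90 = ((1 5 12 3)(6 10 11 9))^90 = (1 12)(3 5)(6 11)(9 10)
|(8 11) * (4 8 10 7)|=5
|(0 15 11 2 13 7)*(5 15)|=|(0 5 15 11 2 13 7)|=7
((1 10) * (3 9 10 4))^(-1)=(1 10 9 3 4)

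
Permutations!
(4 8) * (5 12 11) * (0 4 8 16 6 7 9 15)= (0 4 16 6 7 9 15)(5 12 11)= [4, 1, 2, 3, 16, 12, 7, 9, 8, 15, 10, 5, 11, 13, 14, 0, 6]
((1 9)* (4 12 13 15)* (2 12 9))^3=((1 2 12 13 15 4 9))^3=(1 13 9 12 4 2 15)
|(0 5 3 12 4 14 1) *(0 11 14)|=15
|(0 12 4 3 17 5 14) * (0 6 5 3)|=6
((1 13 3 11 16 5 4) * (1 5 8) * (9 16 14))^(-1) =(1 8 16 9 14 11 3 13)(4 5)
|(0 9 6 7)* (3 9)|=|(0 3 9 6 7)|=5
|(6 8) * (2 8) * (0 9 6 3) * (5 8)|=7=|(0 9 6 2 5 8 3)|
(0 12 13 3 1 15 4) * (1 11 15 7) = (0 12 13 3 11 15 4)(1 7) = [12, 7, 2, 11, 0, 5, 6, 1, 8, 9, 10, 15, 13, 3, 14, 4]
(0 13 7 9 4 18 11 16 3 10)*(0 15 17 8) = (0 13 7 9 4 18 11 16 3 10 15 17 8) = [13, 1, 2, 10, 18, 5, 6, 9, 0, 4, 15, 16, 12, 7, 14, 17, 3, 8, 11]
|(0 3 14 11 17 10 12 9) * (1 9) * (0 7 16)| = 11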